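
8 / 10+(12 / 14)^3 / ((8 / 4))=1912 / 1715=1.11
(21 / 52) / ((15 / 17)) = 119 / 260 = 0.46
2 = 2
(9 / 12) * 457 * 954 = 653967 / 2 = 326983.50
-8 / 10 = -4 / 5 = -0.80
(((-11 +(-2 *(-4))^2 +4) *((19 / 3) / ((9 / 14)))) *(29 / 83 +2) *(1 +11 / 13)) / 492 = 4.95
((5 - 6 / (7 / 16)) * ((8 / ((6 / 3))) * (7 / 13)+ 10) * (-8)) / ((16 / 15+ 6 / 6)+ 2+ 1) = 289140 / 1729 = 167.23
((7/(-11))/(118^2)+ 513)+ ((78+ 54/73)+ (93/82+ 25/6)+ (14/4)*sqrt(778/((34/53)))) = 7*sqrt(350489)/34+ 821085643775/1375259556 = 718.93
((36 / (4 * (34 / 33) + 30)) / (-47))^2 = 352836 / 700184521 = 0.00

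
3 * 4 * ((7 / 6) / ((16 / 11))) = 77 / 8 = 9.62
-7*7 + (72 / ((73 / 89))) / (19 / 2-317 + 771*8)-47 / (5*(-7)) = -47.64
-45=-45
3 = 3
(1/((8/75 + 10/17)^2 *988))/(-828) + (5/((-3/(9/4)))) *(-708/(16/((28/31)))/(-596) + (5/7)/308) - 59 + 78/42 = -10197266499355201065/177643345350126656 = -57.40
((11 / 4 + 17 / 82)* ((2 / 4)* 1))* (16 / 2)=485 / 41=11.83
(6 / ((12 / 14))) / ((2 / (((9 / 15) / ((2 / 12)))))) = 63 / 5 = 12.60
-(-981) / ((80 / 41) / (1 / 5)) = 40221 / 400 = 100.55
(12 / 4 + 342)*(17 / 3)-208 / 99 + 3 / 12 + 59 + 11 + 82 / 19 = 15254645 / 7524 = 2027.46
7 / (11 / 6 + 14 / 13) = 546 / 227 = 2.41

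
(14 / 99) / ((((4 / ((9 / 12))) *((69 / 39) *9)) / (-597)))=-18109 / 18216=-0.99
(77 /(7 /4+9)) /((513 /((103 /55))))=2884 /110295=0.03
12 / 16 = 3 / 4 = 0.75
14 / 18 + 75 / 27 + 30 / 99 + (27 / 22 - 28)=-4537 / 198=-22.91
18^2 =324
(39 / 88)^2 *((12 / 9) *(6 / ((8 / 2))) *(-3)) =-4563 / 3872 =-1.18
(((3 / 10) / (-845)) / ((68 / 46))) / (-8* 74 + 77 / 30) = 207 / 508032590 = 0.00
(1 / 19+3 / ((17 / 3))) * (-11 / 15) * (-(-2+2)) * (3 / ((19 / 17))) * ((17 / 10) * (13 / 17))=0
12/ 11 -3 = -21/ 11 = -1.91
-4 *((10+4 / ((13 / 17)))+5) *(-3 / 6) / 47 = 526 / 611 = 0.86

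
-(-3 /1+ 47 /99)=250 /99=2.53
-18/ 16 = -9/ 8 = -1.12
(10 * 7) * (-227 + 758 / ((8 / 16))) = 90230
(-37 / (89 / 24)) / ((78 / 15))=-2220 / 1157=-1.92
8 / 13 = 0.62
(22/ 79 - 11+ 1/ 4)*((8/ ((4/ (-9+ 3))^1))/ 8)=15.71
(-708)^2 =501264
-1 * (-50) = 50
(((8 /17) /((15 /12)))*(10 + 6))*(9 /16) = 288 /85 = 3.39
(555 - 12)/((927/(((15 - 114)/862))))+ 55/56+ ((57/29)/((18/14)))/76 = 202220791/216282696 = 0.93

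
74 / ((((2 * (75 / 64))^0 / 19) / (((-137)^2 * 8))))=211113712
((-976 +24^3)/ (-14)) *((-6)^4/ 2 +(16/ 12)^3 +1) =-112978888/ 189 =-597771.89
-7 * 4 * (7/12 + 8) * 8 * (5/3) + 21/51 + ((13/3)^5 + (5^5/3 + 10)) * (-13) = -151769267/4131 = -36739.11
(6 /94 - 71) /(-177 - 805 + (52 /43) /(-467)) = 33475027 /463410459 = 0.07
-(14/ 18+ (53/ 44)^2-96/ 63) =-85975/ 121968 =-0.70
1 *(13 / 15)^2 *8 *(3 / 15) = 1352 / 1125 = 1.20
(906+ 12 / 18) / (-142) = -1360 / 213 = -6.38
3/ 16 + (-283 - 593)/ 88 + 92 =14473/ 176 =82.23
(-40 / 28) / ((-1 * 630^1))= 1 / 441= 0.00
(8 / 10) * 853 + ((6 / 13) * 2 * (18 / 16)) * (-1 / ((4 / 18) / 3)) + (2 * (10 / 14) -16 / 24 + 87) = 4128539 / 5460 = 756.14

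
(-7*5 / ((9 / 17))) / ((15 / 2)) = -238 / 27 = -8.81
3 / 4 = 0.75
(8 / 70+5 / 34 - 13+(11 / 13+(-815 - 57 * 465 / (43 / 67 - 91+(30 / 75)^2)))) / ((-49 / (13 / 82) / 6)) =934380627723 / 90298312055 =10.35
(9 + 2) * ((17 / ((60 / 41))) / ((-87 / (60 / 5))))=-7667 / 435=-17.63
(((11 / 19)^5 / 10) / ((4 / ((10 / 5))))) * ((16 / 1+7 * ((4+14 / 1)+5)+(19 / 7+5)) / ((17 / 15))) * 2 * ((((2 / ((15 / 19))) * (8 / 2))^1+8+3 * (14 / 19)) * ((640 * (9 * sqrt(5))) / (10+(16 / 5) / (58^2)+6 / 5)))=48739087596637152 * sqrt(5) / 4394790973615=24798.43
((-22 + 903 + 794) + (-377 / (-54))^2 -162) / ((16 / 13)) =59202481 / 46656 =1268.91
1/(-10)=-1/10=-0.10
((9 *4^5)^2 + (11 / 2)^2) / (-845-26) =-339738745 / 3484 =-97513.99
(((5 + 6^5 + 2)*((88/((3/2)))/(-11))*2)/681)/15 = -249056/30645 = -8.13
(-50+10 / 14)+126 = 537 / 7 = 76.71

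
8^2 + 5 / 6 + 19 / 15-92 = -25.90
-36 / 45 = -4 / 5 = -0.80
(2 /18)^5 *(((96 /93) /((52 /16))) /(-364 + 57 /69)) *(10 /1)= -29440 /198774227691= -0.00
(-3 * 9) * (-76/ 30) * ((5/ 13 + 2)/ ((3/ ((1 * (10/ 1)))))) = 7068/ 13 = 543.69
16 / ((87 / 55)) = 880 / 87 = 10.11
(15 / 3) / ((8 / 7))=35 / 8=4.38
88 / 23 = 3.83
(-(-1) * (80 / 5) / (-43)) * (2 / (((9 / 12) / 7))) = -896 / 129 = -6.95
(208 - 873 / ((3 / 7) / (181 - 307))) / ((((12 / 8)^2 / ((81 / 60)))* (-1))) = -154122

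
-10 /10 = -1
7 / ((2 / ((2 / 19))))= 7 / 19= 0.37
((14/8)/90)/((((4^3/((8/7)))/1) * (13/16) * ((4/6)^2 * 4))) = 1/4160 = 0.00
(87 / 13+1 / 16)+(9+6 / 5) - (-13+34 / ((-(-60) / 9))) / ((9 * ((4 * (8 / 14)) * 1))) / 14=127163 / 7488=16.98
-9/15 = -3/5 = -0.60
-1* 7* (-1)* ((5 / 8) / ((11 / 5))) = 175 / 88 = 1.99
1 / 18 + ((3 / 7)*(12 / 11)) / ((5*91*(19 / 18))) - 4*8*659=-252675106031 / 11981970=-21087.94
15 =15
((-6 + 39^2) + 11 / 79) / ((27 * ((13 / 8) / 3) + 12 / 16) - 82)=-957568 / 42107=-22.74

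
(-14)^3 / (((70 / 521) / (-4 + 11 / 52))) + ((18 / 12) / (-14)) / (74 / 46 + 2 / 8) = 2006654492 / 25935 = 77372.45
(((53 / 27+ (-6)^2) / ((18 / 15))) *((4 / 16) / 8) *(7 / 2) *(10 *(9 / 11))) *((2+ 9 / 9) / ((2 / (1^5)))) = 179375 / 4224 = 42.47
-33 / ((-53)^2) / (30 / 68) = -374 / 14045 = -0.03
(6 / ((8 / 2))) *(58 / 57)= 29 / 19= 1.53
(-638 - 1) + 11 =-628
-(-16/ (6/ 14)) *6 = 224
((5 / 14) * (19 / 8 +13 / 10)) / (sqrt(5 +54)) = 21 * sqrt(59) / 944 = 0.17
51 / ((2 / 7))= 178.50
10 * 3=30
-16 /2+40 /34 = -116 /17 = -6.82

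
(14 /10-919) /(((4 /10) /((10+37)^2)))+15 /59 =-298979299 /59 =-5067445.75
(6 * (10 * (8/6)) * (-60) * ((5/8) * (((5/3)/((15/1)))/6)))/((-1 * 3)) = 18.52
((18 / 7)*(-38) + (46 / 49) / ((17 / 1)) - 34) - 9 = -117169 / 833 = -140.66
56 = 56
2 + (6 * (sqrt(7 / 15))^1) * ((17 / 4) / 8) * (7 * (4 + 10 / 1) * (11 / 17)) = 140.08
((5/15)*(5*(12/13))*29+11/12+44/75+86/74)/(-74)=-6822631/10678200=-0.64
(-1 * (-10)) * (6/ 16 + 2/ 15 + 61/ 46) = 5063/ 276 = 18.34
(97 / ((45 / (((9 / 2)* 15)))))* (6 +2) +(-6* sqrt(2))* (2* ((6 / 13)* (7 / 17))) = 1164 - 504* sqrt(2) / 221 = 1160.77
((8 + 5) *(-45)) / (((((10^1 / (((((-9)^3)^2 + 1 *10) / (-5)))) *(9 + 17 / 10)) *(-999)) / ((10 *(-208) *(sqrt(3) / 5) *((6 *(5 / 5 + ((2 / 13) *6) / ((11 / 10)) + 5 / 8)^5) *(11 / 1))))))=94610341030284671683649 *sqrt(3) / 65201300809216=2513292151.42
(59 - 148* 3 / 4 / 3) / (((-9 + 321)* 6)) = 11 / 936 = 0.01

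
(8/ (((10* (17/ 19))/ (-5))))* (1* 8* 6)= -3648/ 17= -214.59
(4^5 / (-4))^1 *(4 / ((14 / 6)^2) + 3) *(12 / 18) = -31232 / 49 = -637.39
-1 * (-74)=74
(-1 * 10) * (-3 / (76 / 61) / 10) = 183 / 76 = 2.41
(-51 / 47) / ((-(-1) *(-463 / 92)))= 0.22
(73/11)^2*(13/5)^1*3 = 207831/605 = 343.52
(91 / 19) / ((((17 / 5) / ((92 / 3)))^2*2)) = 9627800 / 49419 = 194.82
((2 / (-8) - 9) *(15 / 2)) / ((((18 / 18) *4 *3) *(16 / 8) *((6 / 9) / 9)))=-4995 / 128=-39.02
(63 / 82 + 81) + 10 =7525 / 82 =91.77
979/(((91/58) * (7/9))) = 511038/637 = 802.26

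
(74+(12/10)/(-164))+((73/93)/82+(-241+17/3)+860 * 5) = 26301241/6355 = 4138.67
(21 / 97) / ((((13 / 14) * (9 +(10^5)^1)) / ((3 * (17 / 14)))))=0.00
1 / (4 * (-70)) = -1 / 280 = -0.00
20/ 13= 1.54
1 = 1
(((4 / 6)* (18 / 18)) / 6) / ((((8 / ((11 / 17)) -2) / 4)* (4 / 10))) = 55 / 513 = 0.11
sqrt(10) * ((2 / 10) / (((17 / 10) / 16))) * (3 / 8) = 12 * sqrt(10) / 17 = 2.23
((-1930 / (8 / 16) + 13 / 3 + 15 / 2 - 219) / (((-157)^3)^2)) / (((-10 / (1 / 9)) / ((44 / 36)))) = 268433 / 72783709100842140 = 0.00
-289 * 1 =-289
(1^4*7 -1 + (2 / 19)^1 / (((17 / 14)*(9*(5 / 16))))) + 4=10.03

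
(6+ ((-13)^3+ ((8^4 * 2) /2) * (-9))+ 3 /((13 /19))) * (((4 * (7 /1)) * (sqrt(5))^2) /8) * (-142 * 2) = 2523060260 /13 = 194081558.46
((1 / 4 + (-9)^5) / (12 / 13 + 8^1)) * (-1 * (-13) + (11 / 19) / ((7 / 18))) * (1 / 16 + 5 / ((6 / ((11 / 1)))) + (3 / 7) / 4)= -18561381004465 / 20735232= -895161.48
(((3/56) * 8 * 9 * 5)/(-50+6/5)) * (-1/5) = 0.08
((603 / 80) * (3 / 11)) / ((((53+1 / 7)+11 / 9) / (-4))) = -113967 / 753500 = -0.15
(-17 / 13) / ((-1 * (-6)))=-17 / 78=-0.22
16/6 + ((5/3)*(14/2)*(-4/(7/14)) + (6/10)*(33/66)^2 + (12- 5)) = -5011/60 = -83.52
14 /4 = 7 /2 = 3.50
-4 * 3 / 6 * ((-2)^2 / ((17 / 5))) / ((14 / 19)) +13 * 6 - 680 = -72018 / 119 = -605.19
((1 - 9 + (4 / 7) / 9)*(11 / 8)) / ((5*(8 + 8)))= -275 / 2016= -0.14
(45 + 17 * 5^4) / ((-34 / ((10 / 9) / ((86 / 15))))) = -133375 / 2193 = -60.82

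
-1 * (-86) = 86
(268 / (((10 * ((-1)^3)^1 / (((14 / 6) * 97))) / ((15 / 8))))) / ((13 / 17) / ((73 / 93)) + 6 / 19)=-1072679447 / 121668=-8816.45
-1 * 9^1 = -9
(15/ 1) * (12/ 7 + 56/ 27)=3580/ 63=56.83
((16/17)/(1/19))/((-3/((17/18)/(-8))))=19/27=0.70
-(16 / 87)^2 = -256 / 7569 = -0.03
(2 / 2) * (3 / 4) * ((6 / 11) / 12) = 3 / 88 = 0.03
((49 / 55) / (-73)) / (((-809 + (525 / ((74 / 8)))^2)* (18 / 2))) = -67081 / 119335078665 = -0.00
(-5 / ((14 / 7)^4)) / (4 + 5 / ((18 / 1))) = -45 / 616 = -0.07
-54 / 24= -9 / 4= -2.25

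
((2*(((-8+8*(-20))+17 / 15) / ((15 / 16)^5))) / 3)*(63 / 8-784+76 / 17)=13771857461248 / 116184375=118534.51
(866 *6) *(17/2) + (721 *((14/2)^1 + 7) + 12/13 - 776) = 695304/13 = 53484.92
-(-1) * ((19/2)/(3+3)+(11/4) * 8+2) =307/12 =25.58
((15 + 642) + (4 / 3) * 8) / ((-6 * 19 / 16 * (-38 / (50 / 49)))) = 400600 / 159201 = 2.52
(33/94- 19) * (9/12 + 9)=-181.83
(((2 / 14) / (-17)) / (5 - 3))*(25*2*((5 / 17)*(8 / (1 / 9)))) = -9000 / 2023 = -4.45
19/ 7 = 2.71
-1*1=-1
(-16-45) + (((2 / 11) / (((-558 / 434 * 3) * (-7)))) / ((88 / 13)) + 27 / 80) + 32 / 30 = -15575707 / 261360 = -59.59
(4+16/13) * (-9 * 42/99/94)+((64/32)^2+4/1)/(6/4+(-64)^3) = -15931628/74972755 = -0.21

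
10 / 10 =1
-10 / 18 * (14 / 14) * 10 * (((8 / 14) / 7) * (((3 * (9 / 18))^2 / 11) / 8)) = -25 / 2156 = -0.01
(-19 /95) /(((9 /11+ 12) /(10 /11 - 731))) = 2677 /235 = 11.39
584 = 584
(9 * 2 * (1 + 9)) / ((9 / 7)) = 140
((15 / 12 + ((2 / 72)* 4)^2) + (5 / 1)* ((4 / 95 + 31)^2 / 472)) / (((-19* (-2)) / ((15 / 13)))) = 60887507 / 174822192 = 0.35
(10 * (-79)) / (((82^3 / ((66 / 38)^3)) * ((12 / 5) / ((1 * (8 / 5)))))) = -4731705 / 945458278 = -0.01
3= 3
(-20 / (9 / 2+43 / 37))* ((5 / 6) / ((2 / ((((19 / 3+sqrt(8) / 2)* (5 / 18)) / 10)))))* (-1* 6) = 925* sqrt(2) / 3771+17575 / 11313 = 1.90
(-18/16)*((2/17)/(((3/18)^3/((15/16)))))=-3645/136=-26.80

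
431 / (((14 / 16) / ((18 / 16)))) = 3879 / 7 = 554.14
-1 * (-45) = 45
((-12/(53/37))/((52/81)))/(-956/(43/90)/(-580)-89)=11211777/73503209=0.15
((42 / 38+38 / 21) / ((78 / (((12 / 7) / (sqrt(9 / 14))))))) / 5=2326 * sqrt(14) / 544635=0.02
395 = 395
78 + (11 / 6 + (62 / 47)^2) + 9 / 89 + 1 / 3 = 96737063 / 1179606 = 82.01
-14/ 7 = -2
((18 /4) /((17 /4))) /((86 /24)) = 216 /731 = 0.30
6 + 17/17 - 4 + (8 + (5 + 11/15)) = 251/15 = 16.73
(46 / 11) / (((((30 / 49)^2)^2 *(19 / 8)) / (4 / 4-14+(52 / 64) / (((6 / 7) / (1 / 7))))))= -1723675499 / 10692000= -161.21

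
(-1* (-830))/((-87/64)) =-53120/87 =-610.57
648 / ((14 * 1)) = 324 / 7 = 46.29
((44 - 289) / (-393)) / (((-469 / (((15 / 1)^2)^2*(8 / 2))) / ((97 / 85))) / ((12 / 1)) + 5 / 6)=3849930000 / 5145290537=0.75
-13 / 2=-6.50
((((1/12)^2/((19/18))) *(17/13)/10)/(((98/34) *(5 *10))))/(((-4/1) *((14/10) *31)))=-289/8404323200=-0.00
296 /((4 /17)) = 1258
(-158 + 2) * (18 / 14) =-1404 / 7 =-200.57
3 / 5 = 0.60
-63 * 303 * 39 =-744471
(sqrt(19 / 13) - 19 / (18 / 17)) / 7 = -323 / 126 + sqrt(247) / 91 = -2.39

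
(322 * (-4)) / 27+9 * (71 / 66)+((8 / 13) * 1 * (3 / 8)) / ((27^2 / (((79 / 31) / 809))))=-66269876417 / 1742940342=-38.02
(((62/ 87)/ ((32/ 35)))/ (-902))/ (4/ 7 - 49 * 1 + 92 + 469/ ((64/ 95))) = -3038/ 2600667597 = -0.00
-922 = -922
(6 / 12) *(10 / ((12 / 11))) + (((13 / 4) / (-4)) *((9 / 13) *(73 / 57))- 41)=-33869 / 912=-37.14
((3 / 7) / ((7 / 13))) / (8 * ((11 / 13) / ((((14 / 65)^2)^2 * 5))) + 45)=0.00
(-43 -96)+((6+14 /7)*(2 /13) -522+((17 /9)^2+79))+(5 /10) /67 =-81443209 /141102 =-577.19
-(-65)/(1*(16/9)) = 585/16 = 36.56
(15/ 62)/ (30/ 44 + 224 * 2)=165/ 306001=0.00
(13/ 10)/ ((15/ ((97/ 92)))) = 1261/ 13800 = 0.09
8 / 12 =2 / 3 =0.67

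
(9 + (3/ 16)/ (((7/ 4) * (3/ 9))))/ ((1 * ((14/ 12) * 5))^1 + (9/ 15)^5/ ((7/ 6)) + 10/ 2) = 2446875/ 2861246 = 0.86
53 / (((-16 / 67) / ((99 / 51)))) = -117183 / 272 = -430.82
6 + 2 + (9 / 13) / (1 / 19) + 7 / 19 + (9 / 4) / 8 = 172335 / 7904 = 21.80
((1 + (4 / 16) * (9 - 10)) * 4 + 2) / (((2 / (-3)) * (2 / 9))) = -135 / 4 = -33.75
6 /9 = 2 /3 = 0.67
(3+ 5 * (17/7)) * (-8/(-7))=848/49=17.31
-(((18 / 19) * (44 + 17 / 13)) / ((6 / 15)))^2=-1946025 / 169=-11514.94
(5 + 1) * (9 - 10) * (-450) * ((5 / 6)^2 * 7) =13125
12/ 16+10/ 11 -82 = -80.34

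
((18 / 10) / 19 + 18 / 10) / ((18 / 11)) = 22 / 19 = 1.16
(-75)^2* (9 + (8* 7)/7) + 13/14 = 1338763/14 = 95625.93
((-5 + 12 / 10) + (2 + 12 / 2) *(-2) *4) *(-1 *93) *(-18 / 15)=-189162 / 25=-7566.48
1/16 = 0.06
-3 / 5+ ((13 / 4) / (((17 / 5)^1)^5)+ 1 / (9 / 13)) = 0.85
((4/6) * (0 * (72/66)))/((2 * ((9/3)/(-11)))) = 0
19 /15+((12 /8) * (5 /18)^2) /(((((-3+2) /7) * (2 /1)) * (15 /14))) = 2879 /3240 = 0.89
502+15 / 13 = 6541 / 13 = 503.15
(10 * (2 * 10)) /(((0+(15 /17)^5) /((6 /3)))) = 22717712 /30375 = 747.91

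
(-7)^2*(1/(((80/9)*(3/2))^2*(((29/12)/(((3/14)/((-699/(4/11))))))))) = -189/14865400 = -0.00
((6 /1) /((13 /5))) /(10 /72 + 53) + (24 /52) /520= 286539 /6465940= 0.04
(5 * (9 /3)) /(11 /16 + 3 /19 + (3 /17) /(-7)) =542640 /29671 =18.29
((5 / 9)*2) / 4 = 5 / 18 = 0.28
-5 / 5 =-1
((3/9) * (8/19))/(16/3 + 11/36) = 96/3857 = 0.02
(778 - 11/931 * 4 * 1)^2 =524572827076/866761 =605210.46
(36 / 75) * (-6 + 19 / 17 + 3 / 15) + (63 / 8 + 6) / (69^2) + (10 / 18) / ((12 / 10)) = -432604739 / 242811000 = -1.78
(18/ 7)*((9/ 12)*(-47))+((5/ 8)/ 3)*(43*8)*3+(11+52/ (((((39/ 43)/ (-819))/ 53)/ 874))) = -30451339753/ 14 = -2175095696.64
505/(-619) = -505/619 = -0.82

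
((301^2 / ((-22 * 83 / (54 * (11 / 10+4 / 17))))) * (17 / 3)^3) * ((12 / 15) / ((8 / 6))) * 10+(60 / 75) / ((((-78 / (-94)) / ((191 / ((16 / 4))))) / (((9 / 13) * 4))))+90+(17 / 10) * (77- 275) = -602709295902 / 154297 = -3906163.41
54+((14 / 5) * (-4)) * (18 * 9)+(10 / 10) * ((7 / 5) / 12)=-105617 / 60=-1760.28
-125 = -125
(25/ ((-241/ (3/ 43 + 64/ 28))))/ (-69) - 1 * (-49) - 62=-65051552/ 5005329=-13.00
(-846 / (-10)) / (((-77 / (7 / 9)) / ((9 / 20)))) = -423 / 1100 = -0.38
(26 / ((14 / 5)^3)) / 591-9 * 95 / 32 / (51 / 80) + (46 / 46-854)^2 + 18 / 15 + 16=50146870037279 / 68922420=727584.29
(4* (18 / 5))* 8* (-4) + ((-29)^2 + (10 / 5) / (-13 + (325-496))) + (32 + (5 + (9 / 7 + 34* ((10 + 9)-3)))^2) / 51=7263199733 / 1149540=6318.35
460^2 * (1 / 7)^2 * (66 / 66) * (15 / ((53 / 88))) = 279312000 / 2597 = 107551.79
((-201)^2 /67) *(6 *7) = 25326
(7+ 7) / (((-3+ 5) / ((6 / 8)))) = 21 / 4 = 5.25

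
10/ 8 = 5/ 4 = 1.25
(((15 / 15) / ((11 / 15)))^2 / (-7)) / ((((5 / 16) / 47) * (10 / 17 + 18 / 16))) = -4602240 / 197351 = -23.32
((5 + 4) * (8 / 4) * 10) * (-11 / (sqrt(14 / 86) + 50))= -1419000 / 35831 + 660 * sqrt(301) / 35831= -39.28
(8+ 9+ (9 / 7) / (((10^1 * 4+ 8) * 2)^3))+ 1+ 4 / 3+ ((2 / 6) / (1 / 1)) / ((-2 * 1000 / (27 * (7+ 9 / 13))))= 287733099 / 14909440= 19.30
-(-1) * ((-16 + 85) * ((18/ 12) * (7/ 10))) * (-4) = -1449/ 5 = -289.80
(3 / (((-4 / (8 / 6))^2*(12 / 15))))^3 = 125 / 1728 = 0.07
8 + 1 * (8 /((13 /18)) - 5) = 183 /13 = 14.08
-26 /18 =-13 /9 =-1.44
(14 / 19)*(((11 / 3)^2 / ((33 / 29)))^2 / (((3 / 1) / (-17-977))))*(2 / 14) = -202300868 / 41553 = -4868.50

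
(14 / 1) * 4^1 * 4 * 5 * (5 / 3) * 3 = 5600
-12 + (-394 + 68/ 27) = -10894/ 27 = -403.48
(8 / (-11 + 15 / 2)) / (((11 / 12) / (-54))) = 10368 / 77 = 134.65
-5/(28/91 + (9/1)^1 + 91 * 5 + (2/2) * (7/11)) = -0.01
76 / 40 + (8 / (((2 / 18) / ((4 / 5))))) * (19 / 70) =6137 / 350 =17.53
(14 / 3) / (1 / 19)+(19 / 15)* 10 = 304 / 3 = 101.33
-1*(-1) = 1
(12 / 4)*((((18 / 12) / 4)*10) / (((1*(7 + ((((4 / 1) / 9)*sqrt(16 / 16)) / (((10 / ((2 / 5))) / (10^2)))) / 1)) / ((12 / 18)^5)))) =0.17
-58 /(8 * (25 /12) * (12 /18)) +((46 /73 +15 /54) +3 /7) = -446507 /114975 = -3.88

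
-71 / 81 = -0.88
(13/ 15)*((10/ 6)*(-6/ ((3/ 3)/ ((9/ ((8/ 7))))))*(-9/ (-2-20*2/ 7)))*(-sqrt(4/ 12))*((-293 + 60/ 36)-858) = -274547*sqrt(3)/ 9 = -52836.59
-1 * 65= -65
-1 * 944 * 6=-5664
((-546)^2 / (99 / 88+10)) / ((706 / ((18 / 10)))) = 10732176 / 157085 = 68.32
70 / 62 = 35 / 31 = 1.13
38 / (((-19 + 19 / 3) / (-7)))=21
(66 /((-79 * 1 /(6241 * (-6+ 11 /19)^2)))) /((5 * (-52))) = 27657663 /46930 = 589.34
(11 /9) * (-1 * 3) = -11 /3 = -3.67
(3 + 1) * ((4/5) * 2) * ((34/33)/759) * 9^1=1088/13915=0.08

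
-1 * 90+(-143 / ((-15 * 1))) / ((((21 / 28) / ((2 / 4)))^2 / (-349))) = -1568.73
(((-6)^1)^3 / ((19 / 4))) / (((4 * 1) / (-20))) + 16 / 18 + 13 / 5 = 197383 / 855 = 230.86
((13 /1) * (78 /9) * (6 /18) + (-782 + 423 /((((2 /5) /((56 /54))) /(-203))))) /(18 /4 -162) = 804124 /567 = 1418.21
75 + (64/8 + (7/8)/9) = 5983/72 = 83.10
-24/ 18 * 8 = -32/ 3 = -10.67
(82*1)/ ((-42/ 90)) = -1230/ 7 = -175.71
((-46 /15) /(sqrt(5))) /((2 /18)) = -138 * sqrt(5) /25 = -12.34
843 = 843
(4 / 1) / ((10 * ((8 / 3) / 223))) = 33.45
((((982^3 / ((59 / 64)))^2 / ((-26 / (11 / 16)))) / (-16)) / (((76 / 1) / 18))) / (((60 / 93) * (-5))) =-2752110169720038363456 / 21495175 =-128033857352640.23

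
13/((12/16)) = 52/3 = 17.33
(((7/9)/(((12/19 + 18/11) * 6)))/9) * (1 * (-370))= -270655/115182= -2.35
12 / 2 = 6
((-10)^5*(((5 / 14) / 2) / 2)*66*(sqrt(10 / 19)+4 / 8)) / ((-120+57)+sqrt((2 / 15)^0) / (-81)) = 3796875 / 812+3796875*sqrt(190) / 7714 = 11460.54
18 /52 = 9 /26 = 0.35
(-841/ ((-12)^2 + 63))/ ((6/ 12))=-1682/ 207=-8.13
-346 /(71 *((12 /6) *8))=-173 /568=-0.30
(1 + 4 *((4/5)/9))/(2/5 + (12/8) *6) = 61/423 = 0.14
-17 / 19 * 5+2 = -47 / 19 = -2.47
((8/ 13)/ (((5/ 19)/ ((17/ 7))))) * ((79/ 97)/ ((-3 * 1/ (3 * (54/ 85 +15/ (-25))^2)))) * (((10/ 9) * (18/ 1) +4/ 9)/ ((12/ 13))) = -552368/ 4328625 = -0.13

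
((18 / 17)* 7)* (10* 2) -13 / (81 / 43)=194617 / 1377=141.33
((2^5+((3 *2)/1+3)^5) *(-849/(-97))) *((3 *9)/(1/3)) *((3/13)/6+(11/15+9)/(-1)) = -5120660337903/12610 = -406079328.94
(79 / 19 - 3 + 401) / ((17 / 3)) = 22923 / 323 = 70.97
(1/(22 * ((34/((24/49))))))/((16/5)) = 15/73304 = 0.00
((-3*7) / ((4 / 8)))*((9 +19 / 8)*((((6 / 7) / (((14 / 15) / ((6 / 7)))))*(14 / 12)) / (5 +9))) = -1755 / 56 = -31.34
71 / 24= 2.96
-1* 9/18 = -1/2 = -0.50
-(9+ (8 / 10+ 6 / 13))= -667 / 65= -10.26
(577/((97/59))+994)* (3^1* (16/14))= 3131064/679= 4611.29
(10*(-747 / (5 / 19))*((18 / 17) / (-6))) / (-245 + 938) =9462 / 1309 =7.23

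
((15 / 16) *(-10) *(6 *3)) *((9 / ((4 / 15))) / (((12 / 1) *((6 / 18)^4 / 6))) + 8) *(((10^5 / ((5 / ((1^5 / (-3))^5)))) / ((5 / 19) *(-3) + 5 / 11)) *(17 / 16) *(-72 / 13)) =122123271875 / 364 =335503494.16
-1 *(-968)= 968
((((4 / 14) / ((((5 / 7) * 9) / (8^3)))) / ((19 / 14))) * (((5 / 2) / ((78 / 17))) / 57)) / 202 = 30464 / 38393433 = 0.00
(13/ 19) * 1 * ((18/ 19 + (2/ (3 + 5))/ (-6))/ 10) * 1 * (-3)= -5369/ 28880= -0.19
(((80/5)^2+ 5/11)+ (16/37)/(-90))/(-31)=-4696877/567765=-8.27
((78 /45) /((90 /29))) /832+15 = 648029 /43200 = 15.00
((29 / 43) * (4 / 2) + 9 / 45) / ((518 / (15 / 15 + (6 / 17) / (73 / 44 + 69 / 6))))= 30321 / 9875810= 0.00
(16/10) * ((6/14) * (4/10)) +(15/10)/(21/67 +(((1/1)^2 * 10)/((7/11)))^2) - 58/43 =-1.07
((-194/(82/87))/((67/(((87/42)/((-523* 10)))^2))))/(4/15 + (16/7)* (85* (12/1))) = -0.00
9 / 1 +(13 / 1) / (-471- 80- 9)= 5027 / 560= 8.98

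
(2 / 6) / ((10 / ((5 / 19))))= 1 / 114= 0.01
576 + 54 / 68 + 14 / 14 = 19645 / 34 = 577.79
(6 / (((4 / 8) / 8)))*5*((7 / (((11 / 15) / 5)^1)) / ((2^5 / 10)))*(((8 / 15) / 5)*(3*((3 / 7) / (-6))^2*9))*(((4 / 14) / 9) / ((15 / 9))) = 2.00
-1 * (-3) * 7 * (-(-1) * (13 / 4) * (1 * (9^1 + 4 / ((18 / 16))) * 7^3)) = 3527069 / 12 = 293922.42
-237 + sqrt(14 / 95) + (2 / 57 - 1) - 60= -16984 / 57 + sqrt(1330) / 95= -297.58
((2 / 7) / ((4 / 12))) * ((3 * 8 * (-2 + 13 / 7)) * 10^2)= -14400 / 49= -293.88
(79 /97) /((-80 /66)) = -2607 /3880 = -0.67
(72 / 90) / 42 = 2 / 105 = 0.02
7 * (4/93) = 28/93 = 0.30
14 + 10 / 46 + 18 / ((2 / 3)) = 948 / 23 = 41.22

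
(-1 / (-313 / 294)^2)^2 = 7471182096 / 9597924961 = 0.78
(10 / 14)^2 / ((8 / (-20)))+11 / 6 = 82 / 147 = 0.56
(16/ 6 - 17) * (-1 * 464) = 19952/ 3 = 6650.67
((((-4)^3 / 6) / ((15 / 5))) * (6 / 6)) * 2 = -64 / 9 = -7.11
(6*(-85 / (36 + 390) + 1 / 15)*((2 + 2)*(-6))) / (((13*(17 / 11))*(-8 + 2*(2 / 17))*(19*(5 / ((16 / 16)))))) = -566 / 438425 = -0.00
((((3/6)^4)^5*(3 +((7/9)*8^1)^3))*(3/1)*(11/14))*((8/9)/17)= 115049/4013162496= 0.00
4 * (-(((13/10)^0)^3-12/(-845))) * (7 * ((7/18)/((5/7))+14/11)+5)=-30068702/418275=-71.89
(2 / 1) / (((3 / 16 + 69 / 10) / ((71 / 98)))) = 5680 / 27783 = 0.20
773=773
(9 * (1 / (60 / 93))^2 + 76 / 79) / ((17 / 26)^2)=120610399 / 2283100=52.83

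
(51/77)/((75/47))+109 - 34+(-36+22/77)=76424/1925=39.70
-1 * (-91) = 91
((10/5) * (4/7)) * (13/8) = 13/7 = 1.86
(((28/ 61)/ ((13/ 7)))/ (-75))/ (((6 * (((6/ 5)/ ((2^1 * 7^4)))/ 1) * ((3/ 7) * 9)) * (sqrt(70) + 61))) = -1647086/ 173002635 + 1647086 * sqrt(70)/ 10553160735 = -0.01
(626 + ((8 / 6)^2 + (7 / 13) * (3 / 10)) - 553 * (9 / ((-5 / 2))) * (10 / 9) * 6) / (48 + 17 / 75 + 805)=81314645 / 4991376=16.29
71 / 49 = 1.45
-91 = -91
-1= -1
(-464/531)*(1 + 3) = -3.50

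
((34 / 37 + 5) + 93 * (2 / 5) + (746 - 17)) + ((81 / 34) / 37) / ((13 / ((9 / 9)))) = 63136569 / 81770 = 772.12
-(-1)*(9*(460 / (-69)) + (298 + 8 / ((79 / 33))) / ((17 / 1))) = -56774 / 1343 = -42.27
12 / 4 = 3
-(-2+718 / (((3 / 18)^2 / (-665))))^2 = -295459039522084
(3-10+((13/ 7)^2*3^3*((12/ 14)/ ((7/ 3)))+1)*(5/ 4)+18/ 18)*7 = 365051/ 1372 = 266.07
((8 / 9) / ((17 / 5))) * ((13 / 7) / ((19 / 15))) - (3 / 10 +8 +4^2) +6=-1215289 / 67830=-17.92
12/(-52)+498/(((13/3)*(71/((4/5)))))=4911/4615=1.06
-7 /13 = -0.54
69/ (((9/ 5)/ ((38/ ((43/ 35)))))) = 152950/ 129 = 1185.66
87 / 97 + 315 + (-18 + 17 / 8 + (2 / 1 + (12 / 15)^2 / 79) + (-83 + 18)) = 363272191 / 1532600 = 237.03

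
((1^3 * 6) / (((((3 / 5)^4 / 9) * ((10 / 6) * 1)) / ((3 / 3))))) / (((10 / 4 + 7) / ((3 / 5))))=300 / 19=15.79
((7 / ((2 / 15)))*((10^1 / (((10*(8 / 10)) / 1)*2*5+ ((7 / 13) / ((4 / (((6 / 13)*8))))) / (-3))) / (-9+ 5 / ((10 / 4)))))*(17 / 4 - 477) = 23968425 / 53968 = 444.12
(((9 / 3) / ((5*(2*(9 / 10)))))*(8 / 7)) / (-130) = -4 / 1365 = -0.00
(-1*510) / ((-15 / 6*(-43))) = -204 / 43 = -4.74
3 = 3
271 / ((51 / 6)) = 31.88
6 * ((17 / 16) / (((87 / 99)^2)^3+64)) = 65864866419 / 665990186696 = 0.10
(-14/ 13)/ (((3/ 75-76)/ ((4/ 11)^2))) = 5600/ 2987127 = 0.00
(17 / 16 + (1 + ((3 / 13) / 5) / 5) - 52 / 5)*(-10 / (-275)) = -3937 / 13000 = -0.30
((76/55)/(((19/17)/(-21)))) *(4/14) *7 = -51.93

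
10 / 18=5 / 9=0.56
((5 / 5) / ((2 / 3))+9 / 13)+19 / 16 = 703 / 208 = 3.38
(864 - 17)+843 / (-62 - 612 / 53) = 3256927 / 3898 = 835.54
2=2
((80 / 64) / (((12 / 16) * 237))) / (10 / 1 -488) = -5 / 339858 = -0.00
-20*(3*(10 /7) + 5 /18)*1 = -5750 /63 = -91.27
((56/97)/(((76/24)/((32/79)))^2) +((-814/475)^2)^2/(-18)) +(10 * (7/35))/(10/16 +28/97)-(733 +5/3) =-144132486290629893483644/196647803564248828125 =-732.95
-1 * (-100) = 100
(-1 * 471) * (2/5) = -942/5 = -188.40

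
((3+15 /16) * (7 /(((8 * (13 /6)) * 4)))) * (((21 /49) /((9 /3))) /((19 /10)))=945 /31616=0.03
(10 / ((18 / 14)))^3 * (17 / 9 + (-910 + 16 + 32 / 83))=-228478817000 / 544563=-419563.61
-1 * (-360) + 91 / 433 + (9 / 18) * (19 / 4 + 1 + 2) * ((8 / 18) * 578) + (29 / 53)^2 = 1355.95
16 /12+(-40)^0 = 7 /3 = 2.33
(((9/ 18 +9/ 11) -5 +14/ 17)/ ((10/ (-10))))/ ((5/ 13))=13897/ 1870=7.43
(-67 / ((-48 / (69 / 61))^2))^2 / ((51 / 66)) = 13818268739 / 7712908804096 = 0.00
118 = 118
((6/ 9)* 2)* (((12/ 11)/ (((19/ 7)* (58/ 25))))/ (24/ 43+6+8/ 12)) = 45150/ 1412213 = 0.03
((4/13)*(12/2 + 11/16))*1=107/52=2.06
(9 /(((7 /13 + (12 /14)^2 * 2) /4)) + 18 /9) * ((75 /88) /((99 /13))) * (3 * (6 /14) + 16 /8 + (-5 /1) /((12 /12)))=-4142125 /1083313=-3.82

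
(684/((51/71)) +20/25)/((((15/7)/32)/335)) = 1215768064/255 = 4767717.90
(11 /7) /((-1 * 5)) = -11 /35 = -0.31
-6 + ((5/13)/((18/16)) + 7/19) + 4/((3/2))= -5831/2223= -2.62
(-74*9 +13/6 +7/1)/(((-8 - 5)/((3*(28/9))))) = 55174/117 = 471.57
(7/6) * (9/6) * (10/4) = 35/8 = 4.38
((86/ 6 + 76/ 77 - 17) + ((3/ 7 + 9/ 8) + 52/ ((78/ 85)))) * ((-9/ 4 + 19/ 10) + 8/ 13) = 2403201/ 160160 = 15.01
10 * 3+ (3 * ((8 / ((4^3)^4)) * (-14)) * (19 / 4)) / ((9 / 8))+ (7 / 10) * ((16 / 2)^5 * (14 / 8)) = 315916025191 / 7864320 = 40170.80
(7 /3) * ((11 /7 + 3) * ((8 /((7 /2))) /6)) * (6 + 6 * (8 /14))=5632 /147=38.31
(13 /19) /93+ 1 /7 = 1858 /12369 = 0.15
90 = 90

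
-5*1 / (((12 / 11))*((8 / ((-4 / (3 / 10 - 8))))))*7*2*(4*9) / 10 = -15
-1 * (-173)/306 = 173/306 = 0.57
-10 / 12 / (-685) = 1 / 822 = 0.00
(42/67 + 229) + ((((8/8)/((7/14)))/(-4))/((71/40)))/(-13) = 14201695/61841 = 229.65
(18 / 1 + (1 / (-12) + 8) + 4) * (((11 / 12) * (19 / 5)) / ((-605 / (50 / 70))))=-6821 / 55440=-0.12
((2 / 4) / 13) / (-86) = -1 / 2236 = -0.00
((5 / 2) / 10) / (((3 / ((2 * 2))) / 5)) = 1.67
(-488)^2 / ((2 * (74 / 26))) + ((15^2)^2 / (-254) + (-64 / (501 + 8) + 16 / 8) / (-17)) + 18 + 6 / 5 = 16937469788399 / 406604470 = 41655.89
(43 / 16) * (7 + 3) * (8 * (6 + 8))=3010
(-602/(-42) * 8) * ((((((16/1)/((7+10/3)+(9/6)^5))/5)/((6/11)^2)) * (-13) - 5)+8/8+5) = -60381976/77445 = -779.68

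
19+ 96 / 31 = 685 / 31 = 22.10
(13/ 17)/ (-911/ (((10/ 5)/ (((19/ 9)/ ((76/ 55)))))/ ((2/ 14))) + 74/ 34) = -6552/ 833137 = -0.01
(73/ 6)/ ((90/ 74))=2701/ 270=10.00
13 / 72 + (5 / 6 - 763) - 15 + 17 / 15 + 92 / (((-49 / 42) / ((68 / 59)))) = -128866751 / 148680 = -866.74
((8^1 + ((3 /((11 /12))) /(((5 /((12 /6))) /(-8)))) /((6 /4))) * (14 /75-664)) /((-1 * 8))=31682 /375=84.49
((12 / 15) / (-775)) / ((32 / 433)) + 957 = 956.99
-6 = -6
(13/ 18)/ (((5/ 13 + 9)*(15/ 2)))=0.01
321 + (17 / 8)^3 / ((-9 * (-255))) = 22187809 / 69120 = 321.00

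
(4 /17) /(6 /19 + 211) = 76 /68255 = 0.00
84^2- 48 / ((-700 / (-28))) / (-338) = 29811624 / 4225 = 7056.01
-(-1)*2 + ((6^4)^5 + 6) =3656158440062984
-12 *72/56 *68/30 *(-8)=9792/35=279.77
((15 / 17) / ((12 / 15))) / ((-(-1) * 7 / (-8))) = -150 / 119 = -1.26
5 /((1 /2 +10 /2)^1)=10 /11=0.91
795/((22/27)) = 21465/22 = 975.68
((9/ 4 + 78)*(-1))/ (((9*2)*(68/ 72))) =-321/ 68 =-4.72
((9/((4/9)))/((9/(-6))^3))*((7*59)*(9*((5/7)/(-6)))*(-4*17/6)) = -30090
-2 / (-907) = 2 / 907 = 0.00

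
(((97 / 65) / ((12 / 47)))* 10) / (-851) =-4559 / 66378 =-0.07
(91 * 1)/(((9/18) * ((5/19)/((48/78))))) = 2128/5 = 425.60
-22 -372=-394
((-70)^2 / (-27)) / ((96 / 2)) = -1225 / 324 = -3.78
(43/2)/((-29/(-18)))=387/29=13.34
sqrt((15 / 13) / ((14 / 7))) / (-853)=-0.00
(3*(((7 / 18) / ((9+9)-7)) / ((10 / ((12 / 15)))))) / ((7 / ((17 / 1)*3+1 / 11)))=562 / 9075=0.06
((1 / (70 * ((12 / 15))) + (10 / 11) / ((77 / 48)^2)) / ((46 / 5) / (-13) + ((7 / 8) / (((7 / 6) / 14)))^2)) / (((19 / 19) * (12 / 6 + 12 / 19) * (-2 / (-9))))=22655529 / 3910531240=0.01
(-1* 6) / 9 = -2 / 3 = -0.67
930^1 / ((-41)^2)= 930 / 1681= 0.55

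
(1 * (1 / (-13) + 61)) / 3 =264 / 13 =20.31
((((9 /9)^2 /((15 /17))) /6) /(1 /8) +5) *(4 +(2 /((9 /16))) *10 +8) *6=1857.84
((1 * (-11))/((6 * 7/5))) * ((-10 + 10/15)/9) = 110/81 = 1.36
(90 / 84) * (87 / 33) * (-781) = -30885 / 14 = -2206.07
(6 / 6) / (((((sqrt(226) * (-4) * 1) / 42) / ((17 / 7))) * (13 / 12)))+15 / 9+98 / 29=439 / 87- 153 * sqrt(226) / 1469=3.48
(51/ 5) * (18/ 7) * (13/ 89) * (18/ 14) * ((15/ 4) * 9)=166.24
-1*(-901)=901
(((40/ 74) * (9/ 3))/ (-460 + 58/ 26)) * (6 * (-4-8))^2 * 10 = -40435200/ 220187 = -183.64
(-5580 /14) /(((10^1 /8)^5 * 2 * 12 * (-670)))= 11904 /1465625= 0.01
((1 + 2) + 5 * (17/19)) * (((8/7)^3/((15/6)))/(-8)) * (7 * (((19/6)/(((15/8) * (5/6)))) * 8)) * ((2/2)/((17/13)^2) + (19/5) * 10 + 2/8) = -13055602688/5310375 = -2458.51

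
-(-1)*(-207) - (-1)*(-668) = -875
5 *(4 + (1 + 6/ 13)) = 355/ 13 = 27.31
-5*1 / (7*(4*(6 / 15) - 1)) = -25 / 21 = -1.19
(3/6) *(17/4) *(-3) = -6.38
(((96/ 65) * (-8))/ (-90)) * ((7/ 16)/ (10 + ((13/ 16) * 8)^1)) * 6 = 0.02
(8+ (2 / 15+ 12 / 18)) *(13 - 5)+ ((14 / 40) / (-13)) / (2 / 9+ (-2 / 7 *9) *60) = 70.40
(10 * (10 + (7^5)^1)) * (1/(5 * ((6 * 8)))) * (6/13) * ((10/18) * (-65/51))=-420425/1836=-228.99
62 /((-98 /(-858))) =26598 /49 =542.82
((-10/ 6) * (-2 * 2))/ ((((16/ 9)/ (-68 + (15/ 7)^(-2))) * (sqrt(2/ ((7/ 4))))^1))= -15251 * sqrt(14)/ 240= -237.77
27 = 27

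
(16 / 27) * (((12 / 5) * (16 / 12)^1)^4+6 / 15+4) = 364192 / 5625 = 64.75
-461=-461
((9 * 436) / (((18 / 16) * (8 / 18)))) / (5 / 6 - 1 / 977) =9429.18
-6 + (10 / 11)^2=-626 / 121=-5.17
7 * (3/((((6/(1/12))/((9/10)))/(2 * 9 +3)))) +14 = 1561/80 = 19.51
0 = 0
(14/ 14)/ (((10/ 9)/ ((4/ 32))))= 9/ 80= 0.11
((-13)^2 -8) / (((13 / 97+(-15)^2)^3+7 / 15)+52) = 2204105295 / 156218276060731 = 0.00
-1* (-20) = 20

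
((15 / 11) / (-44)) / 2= -15 / 968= -0.02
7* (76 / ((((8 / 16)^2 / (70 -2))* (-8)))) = -18088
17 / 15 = 1.13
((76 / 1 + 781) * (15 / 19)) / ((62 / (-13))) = -167115 / 1178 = -141.86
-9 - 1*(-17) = 8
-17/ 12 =-1.42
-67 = -67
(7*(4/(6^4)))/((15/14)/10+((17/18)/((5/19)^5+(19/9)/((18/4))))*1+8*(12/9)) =660414209/390703634649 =0.00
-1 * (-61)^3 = 226981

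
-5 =-5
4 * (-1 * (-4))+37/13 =245/13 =18.85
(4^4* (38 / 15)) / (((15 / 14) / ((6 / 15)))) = 272384 / 1125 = 242.12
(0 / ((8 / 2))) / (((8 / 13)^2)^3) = 0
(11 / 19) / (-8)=-11 / 152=-0.07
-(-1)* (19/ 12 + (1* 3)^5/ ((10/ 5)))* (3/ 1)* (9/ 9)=1477/ 4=369.25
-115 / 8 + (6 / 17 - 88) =-13875 / 136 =-102.02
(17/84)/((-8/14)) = -17/48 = -0.35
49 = 49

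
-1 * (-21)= 21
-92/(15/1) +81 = 1123/15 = 74.87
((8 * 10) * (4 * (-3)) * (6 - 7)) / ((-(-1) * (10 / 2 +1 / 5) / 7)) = 16800 / 13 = 1292.31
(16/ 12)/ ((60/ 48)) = 16/ 15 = 1.07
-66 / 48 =-11 / 8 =-1.38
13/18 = 0.72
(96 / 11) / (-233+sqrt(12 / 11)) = -22368 / 597167 - 192 * sqrt(33) / 6568837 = -0.04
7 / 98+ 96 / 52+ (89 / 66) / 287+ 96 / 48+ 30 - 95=-61.08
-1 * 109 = -109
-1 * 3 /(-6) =1 /2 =0.50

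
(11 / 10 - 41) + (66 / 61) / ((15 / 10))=-23899 / 610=-39.18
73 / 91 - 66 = -5933 / 91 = -65.20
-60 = -60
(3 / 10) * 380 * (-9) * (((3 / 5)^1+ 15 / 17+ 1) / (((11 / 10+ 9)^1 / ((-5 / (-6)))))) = -360810 / 1717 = -210.14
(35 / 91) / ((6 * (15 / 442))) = 17 / 9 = 1.89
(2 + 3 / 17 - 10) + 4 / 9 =-1129 / 153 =-7.38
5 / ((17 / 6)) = 30 / 17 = 1.76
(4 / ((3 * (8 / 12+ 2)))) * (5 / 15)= 1 / 6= 0.17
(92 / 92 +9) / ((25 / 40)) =16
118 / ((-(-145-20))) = 0.72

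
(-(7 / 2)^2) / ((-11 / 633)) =31017 / 44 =704.93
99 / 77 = 9 / 7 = 1.29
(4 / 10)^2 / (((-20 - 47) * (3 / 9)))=-12 / 1675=-0.01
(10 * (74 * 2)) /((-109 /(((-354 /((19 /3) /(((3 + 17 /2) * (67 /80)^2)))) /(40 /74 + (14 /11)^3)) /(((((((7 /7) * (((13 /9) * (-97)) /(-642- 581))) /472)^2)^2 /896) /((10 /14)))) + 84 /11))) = 4522897496563693742309307897551779084704 /10425855591315708401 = 433815475089744560450.98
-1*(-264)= 264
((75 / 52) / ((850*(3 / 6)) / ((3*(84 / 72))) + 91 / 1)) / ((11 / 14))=3675 / 425282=0.01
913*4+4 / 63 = 230080 / 63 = 3652.06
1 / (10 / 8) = 4 / 5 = 0.80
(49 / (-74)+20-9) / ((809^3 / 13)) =9945 / 39181159546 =0.00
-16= -16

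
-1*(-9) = 9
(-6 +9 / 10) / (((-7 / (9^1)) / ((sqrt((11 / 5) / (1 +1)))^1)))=459 * sqrt(110) / 700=6.88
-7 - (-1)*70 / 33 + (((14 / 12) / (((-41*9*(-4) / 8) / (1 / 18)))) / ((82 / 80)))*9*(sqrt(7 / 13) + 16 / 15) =-7302379 / 1497771 + 140*sqrt(91) / 590031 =-4.87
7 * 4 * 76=2128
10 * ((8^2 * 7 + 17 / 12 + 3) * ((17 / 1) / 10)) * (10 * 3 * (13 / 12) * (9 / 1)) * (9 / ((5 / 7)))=226763901 / 8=28345487.62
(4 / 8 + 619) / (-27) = -413 / 18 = -22.94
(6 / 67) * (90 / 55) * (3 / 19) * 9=2916 / 14003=0.21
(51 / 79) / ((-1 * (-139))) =51 / 10981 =0.00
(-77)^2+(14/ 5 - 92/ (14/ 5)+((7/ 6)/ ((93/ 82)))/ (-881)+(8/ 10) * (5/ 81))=456739323568/ 77426685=5898.99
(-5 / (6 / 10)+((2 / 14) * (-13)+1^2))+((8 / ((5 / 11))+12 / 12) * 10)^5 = 4675025841503 / 21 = 222620278166.81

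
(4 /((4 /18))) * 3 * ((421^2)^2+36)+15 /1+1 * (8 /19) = 32231145792335 /19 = 1696376094333.42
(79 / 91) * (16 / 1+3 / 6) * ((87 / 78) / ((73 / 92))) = 1738869 / 86359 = 20.14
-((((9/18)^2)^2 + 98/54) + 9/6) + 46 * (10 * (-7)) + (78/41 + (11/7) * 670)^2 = 39472475165261/35583408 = 1109294.40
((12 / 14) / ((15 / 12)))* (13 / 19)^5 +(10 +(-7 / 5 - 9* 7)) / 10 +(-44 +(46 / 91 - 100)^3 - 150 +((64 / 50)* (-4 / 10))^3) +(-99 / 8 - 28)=-985151.54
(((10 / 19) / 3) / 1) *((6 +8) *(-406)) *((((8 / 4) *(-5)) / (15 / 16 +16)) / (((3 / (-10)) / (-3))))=90944000 / 15447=5887.49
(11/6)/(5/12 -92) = -22/1099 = -0.02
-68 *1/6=-34/3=-11.33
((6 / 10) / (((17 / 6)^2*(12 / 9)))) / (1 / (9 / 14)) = 729 / 20230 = 0.04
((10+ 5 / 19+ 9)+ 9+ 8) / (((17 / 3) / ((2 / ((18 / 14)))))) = 9646 / 969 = 9.95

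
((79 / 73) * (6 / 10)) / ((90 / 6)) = 79 / 1825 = 0.04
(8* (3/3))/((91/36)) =288/91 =3.16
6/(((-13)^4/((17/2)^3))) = 14739/114244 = 0.13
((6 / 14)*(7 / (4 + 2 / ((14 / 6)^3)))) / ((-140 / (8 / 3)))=-49 / 3565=-0.01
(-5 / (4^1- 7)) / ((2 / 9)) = 15 / 2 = 7.50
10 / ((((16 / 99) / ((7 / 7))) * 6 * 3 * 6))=55 / 96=0.57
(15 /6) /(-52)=-5 /104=-0.05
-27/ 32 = -0.84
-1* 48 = -48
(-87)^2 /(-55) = -7569 /55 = -137.62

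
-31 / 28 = -1.11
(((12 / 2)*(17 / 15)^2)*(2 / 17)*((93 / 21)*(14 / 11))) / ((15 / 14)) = 59024 / 12375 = 4.77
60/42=1.43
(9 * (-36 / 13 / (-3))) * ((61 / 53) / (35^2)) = 6588 / 844025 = 0.01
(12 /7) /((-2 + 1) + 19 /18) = 216 /7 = 30.86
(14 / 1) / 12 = 7 / 6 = 1.17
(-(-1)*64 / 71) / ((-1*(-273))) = 64 / 19383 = 0.00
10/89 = 0.11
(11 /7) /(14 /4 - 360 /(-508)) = 2794 /7483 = 0.37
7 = 7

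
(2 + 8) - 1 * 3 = 7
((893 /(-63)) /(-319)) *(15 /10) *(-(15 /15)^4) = -0.07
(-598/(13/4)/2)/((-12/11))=253/3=84.33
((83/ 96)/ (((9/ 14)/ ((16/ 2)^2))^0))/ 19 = 83/ 1824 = 0.05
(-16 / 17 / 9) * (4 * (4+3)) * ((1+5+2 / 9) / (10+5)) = -25088 / 20655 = -1.21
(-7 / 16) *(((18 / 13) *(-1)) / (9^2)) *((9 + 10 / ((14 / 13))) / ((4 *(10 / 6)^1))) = 4 / 195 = 0.02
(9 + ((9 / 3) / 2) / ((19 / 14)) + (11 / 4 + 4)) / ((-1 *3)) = -5.62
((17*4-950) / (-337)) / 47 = 882 / 15839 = 0.06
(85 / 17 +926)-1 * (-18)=949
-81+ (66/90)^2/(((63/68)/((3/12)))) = -1146118/14175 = -80.85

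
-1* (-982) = 982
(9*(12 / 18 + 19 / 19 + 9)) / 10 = 48 / 5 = 9.60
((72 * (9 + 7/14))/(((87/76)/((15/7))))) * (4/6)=173280/203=853.60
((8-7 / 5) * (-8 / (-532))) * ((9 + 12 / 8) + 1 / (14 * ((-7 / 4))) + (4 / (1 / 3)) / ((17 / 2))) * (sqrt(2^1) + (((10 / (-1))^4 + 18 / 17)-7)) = 652641 * sqrt(2) / 553945 + 110883053259 / 9417065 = 11776.36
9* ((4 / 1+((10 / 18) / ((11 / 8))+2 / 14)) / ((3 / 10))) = 31510 / 231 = 136.41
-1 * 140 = -140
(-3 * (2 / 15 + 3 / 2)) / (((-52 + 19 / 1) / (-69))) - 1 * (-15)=523 / 110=4.75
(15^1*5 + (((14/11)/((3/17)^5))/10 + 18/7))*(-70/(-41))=153660376/109593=1402.10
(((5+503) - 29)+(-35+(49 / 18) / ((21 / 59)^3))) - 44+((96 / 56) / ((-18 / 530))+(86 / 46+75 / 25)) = 32453581 / 78246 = 414.76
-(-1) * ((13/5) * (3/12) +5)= 5.65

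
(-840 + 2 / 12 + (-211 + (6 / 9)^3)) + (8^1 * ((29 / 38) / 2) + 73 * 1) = -999821 / 1026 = -974.48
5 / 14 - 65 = -905 / 14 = -64.64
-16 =-16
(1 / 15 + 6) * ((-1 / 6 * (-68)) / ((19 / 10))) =6188 / 171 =36.19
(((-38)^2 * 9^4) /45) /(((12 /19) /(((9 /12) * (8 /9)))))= 1111158 /5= 222231.60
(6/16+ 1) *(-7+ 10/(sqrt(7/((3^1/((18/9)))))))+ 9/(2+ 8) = -349/40+ 55 *sqrt(42)/56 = -2.36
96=96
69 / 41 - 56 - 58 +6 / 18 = -13774 / 123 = -111.98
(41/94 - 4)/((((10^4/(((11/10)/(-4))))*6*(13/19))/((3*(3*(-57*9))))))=-21550617/195520000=-0.11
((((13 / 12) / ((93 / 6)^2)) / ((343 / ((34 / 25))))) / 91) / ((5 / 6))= 68 / 288420125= 0.00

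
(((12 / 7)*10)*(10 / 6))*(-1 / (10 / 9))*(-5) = 900 / 7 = 128.57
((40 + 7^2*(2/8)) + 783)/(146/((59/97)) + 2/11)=2168309/623600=3.48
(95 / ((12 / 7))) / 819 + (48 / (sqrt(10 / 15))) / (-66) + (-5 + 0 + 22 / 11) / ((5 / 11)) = -45857 / 7020 - 4*sqrt(6) / 11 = -7.42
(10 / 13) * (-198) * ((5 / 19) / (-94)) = 4950 / 11609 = 0.43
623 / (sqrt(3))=623 *sqrt(3) / 3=359.69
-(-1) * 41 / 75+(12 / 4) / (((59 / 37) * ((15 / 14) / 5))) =41269 / 4425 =9.33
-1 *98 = -98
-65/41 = -1.59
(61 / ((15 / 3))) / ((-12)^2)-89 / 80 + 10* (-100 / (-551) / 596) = -3028663 / 2955564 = -1.02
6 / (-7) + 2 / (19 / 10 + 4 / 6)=-6 / 77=-0.08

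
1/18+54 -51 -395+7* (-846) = -113651/18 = -6313.94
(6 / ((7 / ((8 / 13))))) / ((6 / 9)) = 72 / 91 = 0.79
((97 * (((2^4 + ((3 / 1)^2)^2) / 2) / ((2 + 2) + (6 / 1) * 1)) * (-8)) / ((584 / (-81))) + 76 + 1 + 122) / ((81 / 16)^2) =67370816 / 2394765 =28.13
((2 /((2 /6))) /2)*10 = 30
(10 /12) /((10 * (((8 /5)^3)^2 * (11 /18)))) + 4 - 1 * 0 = 23115547 /5767168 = 4.01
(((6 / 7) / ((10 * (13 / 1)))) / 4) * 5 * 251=753 / 364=2.07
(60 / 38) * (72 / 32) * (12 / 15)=54 / 19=2.84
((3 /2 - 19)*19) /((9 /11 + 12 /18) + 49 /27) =-100.77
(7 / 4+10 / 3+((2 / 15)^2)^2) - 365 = -359.92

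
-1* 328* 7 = -2296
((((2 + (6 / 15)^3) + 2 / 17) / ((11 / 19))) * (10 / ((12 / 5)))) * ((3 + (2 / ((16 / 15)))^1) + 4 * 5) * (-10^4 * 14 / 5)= -10935919.07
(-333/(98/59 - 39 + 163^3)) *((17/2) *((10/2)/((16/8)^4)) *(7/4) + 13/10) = -74796129/163527596800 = -0.00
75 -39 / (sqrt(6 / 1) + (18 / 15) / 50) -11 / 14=32533883 / 437458 -203125 * sqrt(6) / 31247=58.45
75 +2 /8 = 301 /4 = 75.25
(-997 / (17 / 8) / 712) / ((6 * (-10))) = 997 / 90780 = 0.01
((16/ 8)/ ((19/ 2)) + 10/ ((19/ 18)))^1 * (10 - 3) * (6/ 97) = 4.19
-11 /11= -1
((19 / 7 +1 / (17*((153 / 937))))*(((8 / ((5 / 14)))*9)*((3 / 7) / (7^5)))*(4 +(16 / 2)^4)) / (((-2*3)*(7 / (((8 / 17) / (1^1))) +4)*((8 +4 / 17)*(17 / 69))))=-10135152768 / 35938592977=-0.28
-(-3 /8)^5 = 243 /32768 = 0.01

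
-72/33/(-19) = 24/209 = 0.11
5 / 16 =0.31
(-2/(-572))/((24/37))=37/6864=0.01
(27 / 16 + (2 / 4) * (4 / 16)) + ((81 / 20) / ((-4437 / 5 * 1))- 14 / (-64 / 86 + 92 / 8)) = 0.51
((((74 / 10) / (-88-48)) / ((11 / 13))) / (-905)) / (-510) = -481 / 3452394000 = -0.00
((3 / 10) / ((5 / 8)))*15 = 36 / 5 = 7.20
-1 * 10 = -10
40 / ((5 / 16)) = 128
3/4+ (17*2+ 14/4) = 153/4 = 38.25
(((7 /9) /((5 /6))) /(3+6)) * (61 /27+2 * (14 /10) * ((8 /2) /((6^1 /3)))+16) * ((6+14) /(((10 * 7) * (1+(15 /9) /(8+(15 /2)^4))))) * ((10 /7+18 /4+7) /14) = 0.65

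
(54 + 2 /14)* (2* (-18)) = -13644 /7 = -1949.14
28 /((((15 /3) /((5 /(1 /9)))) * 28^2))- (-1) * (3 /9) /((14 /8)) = 43 /84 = 0.51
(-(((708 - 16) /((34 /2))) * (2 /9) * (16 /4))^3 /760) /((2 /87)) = -2711.38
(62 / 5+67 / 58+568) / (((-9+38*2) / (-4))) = -337302 / 9715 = -34.72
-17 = -17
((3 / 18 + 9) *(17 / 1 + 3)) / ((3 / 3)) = 550 / 3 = 183.33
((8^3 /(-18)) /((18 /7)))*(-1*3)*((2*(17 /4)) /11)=7616 /297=25.64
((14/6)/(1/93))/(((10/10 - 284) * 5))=-217/1415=-0.15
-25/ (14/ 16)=-200/ 7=-28.57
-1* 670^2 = -448900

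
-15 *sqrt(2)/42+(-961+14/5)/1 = -4791/5-5 *sqrt(2)/14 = -958.71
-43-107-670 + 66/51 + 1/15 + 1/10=-83491/102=-818.54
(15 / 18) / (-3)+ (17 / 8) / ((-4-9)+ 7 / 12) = -602 / 1341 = -0.45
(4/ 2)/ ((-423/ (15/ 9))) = -10/ 1269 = -0.01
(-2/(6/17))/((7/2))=-34/21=-1.62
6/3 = 2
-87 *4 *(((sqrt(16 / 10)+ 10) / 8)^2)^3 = -2712.73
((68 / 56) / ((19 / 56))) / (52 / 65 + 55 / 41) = 13940 / 8341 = 1.67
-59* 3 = -177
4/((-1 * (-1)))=4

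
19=19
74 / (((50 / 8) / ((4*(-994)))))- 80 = -1178896 / 25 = -47155.84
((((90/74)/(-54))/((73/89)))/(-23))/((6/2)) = 445/1118214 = 0.00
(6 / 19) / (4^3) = 3 / 608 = 0.00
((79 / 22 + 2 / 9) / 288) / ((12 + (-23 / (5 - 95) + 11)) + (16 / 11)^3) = 456775 / 908473824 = 0.00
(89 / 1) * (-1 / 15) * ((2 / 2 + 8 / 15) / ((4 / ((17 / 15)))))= -34799 / 13500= -2.58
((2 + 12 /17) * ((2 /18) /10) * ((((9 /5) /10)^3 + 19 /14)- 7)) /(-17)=6673243 /669375000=0.01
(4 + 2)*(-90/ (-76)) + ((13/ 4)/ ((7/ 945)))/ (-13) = -2025/ 76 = -26.64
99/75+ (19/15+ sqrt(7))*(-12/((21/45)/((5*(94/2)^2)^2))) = -21958564500*sqrt(7)/7-695354542269/175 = -12273011786.53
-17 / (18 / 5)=-85 / 18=-4.72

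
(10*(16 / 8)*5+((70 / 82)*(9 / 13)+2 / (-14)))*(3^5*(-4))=-364278384 / 3731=-97635.59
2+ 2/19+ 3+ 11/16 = 1761/304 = 5.79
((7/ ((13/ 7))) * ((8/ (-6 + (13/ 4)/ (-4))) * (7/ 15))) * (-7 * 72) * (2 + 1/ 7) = 3161088/ 1417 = 2230.83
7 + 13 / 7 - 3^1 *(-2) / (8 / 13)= 18.61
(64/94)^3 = 32768/103823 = 0.32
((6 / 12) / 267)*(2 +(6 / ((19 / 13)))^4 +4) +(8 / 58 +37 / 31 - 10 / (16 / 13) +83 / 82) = -17915126821935 / 3420093238168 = -5.24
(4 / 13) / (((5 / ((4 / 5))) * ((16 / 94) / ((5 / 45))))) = 94 / 2925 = 0.03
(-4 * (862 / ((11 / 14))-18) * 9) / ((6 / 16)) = -1139520 / 11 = -103592.73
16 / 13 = 1.23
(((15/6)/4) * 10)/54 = 25/216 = 0.12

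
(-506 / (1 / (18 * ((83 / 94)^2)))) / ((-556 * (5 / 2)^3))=31372506 / 38381375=0.82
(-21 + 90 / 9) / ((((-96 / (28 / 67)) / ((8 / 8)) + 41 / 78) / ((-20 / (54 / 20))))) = -400400 / 1126233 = -0.36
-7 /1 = -7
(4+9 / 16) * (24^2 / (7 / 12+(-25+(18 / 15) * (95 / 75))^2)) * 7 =137970000 / 4139203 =33.33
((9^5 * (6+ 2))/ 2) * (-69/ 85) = -16297524/ 85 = -191735.58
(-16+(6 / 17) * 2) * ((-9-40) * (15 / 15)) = 12740 / 17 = 749.41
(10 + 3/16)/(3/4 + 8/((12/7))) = 489/260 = 1.88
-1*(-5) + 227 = 232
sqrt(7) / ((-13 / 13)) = -sqrt(7) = -2.65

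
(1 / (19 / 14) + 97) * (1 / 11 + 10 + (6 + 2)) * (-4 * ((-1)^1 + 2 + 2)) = -21217.78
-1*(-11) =11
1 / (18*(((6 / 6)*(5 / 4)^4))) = 128 / 5625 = 0.02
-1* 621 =-621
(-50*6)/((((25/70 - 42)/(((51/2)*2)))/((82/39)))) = 5854800/7579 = 772.50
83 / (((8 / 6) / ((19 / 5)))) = 236.55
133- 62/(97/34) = 10793/97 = 111.27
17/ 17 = 1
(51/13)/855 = 17/3705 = 0.00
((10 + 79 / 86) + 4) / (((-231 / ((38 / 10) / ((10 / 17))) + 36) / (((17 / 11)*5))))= 35224765 / 73788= 477.38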